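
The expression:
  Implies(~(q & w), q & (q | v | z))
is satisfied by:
  {q: True}


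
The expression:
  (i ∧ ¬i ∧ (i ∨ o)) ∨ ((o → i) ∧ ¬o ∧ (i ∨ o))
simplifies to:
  i ∧ ¬o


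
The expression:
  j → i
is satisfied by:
  {i: True, j: False}
  {j: False, i: False}
  {j: True, i: True}


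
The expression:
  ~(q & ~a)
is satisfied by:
  {a: True, q: False}
  {q: False, a: False}
  {q: True, a: True}


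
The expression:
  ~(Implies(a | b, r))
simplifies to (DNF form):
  (a & ~r) | (b & ~r)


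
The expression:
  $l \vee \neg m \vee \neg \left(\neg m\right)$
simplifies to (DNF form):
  $\text{True}$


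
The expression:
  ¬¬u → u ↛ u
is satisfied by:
  {u: False}


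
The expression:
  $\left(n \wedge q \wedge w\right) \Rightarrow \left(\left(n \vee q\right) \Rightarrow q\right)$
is always true.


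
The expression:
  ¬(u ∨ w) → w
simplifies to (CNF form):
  u ∨ w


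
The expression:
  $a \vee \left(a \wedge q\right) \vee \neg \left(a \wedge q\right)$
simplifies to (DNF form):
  $\text{True}$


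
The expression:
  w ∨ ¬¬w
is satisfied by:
  {w: True}


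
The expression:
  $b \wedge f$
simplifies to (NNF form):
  $b \wedge f$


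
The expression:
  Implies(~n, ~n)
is always true.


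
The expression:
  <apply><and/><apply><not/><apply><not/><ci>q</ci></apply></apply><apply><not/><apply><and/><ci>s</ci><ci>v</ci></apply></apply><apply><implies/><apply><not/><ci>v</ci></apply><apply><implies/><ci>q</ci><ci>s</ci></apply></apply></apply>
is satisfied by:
  {v: True, q: True, s: False}
  {s: True, q: True, v: False}


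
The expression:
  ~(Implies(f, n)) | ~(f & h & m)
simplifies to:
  ~f | ~h | ~m | ~n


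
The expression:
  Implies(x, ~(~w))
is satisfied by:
  {w: True, x: False}
  {x: False, w: False}
  {x: True, w: True}


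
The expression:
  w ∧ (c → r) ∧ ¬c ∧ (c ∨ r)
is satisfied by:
  {w: True, r: True, c: False}


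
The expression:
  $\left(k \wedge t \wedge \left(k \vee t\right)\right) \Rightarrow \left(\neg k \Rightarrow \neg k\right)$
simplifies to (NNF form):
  $\text{True}$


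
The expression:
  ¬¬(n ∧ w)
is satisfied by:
  {w: True, n: True}


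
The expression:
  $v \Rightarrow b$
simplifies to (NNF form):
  $b \vee \neg v$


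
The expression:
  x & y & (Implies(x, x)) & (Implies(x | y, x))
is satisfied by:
  {x: True, y: True}


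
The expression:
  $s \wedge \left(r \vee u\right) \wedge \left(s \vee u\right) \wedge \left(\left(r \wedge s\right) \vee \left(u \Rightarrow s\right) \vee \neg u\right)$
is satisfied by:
  {r: True, u: True, s: True}
  {r: True, s: True, u: False}
  {u: True, s: True, r: False}


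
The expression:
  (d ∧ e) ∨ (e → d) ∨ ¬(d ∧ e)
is always true.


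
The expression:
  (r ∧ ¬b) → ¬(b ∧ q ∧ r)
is always true.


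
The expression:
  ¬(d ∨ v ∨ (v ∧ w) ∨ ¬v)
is never true.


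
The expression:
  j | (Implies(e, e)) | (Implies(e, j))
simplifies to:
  True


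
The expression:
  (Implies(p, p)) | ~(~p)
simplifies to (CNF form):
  True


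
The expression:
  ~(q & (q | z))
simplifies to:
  ~q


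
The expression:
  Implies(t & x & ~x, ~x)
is always true.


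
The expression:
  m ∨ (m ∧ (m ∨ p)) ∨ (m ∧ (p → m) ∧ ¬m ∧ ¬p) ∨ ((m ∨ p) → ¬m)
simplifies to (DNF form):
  True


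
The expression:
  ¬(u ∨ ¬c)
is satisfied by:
  {c: True, u: False}


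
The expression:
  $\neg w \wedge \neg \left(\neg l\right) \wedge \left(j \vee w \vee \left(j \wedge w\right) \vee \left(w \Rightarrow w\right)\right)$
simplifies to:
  $l \wedge \neg w$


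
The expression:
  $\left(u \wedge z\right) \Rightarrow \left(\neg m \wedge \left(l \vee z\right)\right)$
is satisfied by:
  {u: False, m: False, z: False}
  {z: True, u: False, m: False}
  {m: True, u: False, z: False}
  {z: True, m: True, u: False}
  {u: True, z: False, m: False}
  {z: True, u: True, m: False}
  {m: True, u: True, z: False}


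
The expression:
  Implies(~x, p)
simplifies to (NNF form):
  p | x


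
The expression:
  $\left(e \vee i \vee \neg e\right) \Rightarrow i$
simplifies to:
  $i$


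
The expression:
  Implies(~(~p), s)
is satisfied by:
  {s: True, p: False}
  {p: False, s: False}
  {p: True, s: True}


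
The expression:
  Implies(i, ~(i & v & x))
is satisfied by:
  {v: False, x: False, i: False}
  {i: True, v: False, x: False}
  {x: True, v: False, i: False}
  {i: True, x: True, v: False}
  {v: True, i: False, x: False}
  {i: True, v: True, x: False}
  {x: True, v: True, i: False}


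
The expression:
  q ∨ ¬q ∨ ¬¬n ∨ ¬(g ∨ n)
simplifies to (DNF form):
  True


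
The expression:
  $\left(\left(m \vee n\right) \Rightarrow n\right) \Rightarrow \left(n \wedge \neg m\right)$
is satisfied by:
  {n: True, m: False}
  {m: True, n: False}


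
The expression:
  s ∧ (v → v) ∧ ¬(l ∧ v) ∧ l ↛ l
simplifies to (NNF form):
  False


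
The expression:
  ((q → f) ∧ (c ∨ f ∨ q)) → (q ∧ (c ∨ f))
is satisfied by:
  {q: True, c: False, f: False}
  {f: True, q: True, c: False}
  {q: True, c: True, f: False}
  {f: True, q: True, c: True}
  {f: False, c: False, q: False}


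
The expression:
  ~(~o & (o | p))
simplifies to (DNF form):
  o | ~p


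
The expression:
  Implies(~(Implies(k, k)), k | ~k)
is always true.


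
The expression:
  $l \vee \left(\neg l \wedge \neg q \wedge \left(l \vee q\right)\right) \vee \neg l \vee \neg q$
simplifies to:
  $\text{True}$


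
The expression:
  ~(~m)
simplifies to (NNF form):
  m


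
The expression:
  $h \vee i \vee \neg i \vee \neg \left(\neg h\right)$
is always true.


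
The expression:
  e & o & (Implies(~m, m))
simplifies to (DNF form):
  e & m & o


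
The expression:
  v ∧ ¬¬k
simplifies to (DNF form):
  k ∧ v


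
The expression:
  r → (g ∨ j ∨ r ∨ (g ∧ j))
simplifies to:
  True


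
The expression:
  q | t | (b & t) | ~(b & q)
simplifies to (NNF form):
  True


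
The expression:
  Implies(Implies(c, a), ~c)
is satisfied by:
  {c: False, a: False}
  {a: True, c: False}
  {c: True, a: False}


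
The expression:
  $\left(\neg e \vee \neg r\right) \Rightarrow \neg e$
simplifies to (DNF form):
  $r \vee \neg e$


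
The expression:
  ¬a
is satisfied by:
  {a: False}


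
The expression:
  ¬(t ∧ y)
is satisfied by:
  {t: False, y: False}
  {y: True, t: False}
  {t: True, y: False}


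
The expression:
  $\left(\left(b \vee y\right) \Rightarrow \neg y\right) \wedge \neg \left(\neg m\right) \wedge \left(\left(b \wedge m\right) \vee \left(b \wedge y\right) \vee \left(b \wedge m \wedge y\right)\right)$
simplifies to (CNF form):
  $b \wedge m \wedge \neg y$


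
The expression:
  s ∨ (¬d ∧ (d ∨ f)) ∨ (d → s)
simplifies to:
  s ∨ ¬d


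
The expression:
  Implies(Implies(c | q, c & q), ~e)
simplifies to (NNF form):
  ~e | (c & ~q) | (q & ~c)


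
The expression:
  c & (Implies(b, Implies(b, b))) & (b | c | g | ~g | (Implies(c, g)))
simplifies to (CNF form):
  c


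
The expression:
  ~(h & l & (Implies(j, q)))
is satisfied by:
  {j: True, l: False, h: False, q: False}
  {j: False, l: False, h: False, q: False}
  {q: True, j: True, l: False, h: False}
  {q: True, j: False, l: False, h: False}
  {h: True, j: True, l: False, q: False}
  {h: True, j: False, l: False, q: False}
  {h: True, q: True, j: True, l: False}
  {h: True, q: True, j: False, l: False}
  {l: True, j: True, q: False, h: False}
  {l: True, j: False, q: False, h: False}
  {q: True, l: True, j: True, h: False}
  {q: True, l: True, j: False, h: False}
  {h: True, l: True, j: True, q: False}


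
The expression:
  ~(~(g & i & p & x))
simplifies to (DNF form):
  g & i & p & x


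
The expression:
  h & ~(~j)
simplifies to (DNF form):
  h & j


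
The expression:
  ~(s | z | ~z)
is never true.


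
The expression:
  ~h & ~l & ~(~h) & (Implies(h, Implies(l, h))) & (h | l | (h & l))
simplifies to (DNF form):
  False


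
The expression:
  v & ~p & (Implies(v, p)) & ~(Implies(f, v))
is never true.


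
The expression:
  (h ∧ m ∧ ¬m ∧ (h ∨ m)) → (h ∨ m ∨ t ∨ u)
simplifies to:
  True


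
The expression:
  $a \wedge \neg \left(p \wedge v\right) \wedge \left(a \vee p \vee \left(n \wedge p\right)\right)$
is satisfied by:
  {a: True, p: False, v: False}
  {a: True, v: True, p: False}
  {a: True, p: True, v: False}


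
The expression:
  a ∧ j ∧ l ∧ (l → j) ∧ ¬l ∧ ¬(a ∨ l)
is never true.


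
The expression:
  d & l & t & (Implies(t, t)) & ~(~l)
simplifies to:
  d & l & t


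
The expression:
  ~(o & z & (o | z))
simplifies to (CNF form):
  ~o | ~z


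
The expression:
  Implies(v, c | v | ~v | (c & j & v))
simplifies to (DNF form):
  True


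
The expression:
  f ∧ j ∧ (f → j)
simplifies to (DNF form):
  f ∧ j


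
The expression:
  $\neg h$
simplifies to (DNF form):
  $\neg h$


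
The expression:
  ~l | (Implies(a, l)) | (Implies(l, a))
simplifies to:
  True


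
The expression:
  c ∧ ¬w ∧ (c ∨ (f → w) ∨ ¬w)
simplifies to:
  c ∧ ¬w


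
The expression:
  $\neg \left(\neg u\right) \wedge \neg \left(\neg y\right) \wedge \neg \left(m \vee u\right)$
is never true.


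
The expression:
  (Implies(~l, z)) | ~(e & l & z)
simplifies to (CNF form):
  True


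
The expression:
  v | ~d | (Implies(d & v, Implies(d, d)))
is always true.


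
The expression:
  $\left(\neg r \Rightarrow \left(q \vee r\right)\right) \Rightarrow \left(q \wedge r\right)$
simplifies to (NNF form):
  $\left(q \wedge r\right) \vee \left(\neg q \wedge \neg r\right)$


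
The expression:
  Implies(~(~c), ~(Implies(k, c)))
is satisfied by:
  {c: False}


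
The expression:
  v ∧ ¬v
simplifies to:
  False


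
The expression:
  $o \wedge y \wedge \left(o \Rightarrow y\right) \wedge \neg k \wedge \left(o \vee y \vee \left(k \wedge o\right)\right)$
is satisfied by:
  {o: True, y: True, k: False}


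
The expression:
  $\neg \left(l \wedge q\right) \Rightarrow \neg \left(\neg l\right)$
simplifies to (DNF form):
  $l$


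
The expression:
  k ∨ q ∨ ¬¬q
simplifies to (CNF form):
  k ∨ q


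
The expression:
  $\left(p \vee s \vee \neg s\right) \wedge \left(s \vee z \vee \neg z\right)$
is always true.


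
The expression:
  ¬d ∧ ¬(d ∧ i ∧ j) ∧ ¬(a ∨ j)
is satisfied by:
  {d: False, j: False, a: False}


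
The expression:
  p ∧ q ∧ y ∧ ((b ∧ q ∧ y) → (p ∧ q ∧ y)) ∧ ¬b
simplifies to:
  p ∧ q ∧ y ∧ ¬b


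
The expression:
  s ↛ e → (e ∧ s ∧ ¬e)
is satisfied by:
  {e: True, s: False}
  {s: False, e: False}
  {s: True, e: True}


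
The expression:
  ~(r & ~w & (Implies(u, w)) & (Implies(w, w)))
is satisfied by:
  {u: True, w: True, r: False}
  {u: True, w: False, r: False}
  {w: True, u: False, r: False}
  {u: False, w: False, r: False}
  {r: True, u: True, w: True}
  {r: True, u: True, w: False}
  {r: True, w: True, u: False}


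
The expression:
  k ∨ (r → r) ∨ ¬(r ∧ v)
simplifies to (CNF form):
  True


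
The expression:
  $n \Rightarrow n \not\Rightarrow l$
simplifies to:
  $\neg l \vee \neg n$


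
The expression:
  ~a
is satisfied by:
  {a: False}


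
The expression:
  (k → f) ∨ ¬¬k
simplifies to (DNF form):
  True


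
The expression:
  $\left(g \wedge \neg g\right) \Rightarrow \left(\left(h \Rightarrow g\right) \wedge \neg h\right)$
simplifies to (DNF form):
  $\text{True}$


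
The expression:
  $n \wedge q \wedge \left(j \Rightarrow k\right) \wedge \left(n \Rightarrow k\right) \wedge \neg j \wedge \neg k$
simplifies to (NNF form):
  $\text{False}$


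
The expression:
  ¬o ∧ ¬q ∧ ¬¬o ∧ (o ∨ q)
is never true.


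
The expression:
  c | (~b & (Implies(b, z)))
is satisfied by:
  {c: True, b: False}
  {b: False, c: False}
  {b: True, c: True}


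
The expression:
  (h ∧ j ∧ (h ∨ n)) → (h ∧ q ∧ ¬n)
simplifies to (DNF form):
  (q ∧ ¬n) ∨ ¬h ∨ ¬j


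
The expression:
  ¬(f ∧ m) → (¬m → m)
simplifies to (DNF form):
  m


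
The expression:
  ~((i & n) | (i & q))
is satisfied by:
  {q: False, i: False, n: False}
  {n: True, q: False, i: False}
  {q: True, n: False, i: False}
  {n: True, q: True, i: False}
  {i: True, n: False, q: False}


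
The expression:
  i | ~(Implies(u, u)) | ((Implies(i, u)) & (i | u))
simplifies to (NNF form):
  i | u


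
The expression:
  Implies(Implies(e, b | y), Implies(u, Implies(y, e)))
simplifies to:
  e | ~u | ~y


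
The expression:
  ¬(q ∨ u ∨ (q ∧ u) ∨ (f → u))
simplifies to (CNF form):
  f ∧ ¬q ∧ ¬u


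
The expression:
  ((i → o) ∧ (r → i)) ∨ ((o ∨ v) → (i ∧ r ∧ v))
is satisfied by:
  {v: False, i: False, r: False, o: False}
  {o: True, v: False, i: False, r: False}
  {i: True, o: False, v: False, r: False}
  {o: True, i: True, v: False, r: False}
  {v: True, o: False, i: False, r: False}
  {o: True, v: True, i: False, r: False}
  {o: True, i: True, v: True, r: False}
  {r: True, o: False, v: False, i: False}
  {r: True, i: True, o: False, v: False}
  {r: True, o: True, i: True, v: False}
  {r: True, i: True, v: True, o: False}
  {r: True, o: True, i: True, v: True}


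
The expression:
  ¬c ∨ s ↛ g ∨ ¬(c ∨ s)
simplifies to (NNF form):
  (s ∧ ¬g) ∨ ¬c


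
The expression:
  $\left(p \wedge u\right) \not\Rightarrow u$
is never true.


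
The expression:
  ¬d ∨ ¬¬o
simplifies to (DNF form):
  o ∨ ¬d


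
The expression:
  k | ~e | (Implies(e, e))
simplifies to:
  True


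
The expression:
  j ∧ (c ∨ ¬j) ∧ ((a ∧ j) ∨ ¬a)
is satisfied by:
  {c: True, j: True}


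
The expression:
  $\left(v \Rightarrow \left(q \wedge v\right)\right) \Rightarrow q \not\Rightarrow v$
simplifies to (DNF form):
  $\left(q \wedge \neg v\right) \vee \left(v \wedge \neg q\right)$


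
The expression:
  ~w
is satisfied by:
  {w: False}


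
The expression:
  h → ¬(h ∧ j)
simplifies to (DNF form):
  ¬h ∨ ¬j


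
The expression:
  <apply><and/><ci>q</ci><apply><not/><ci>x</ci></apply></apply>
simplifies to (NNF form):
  <apply><and/><ci>q</ci><apply><not/><ci>x</ci></apply></apply>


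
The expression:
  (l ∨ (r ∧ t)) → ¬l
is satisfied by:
  {l: False}


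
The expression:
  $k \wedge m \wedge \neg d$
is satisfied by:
  {m: True, k: True, d: False}


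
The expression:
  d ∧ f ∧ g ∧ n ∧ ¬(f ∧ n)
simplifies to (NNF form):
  False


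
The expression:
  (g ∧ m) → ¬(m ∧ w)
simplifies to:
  ¬g ∨ ¬m ∨ ¬w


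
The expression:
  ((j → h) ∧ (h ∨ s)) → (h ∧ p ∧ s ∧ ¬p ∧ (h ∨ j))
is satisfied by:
  {j: True, h: False, s: False}
  {h: False, s: False, j: False}
  {j: True, s: True, h: False}


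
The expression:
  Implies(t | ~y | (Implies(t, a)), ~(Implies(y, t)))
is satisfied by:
  {y: True, t: False}


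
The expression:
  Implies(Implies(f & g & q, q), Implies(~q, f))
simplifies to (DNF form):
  f | q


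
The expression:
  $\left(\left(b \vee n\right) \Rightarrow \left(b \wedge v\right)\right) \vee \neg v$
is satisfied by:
  {b: True, v: False, n: False}
  {v: False, n: False, b: False}
  {b: True, n: True, v: False}
  {n: True, v: False, b: False}
  {b: True, v: True, n: False}
  {v: True, b: False, n: False}
  {b: True, n: True, v: True}


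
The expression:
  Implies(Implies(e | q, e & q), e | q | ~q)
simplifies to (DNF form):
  True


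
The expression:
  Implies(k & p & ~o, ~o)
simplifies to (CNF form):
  True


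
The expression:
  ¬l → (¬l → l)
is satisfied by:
  {l: True}


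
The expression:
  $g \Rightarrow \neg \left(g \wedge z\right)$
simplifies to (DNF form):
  $\neg g \vee \neg z$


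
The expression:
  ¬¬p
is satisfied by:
  {p: True}


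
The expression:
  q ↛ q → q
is always true.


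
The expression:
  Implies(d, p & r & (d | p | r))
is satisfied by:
  {r: True, p: True, d: False}
  {r: True, p: False, d: False}
  {p: True, r: False, d: False}
  {r: False, p: False, d: False}
  {r: True, d: True, p: True}


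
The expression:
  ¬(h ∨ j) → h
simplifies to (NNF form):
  h ∨ j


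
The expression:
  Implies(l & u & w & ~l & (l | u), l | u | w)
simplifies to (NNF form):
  True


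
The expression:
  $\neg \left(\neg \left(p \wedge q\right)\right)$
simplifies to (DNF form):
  $p \wedge q$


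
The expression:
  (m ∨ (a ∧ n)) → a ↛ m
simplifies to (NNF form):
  ¬m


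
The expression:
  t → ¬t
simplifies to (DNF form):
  ¬t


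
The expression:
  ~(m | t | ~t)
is never true.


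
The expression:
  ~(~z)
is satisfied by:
  {z: True}


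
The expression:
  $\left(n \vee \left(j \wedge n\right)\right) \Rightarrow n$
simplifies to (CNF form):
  $\text{True}$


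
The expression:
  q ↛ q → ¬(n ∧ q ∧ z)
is always true.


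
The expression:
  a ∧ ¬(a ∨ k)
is never true.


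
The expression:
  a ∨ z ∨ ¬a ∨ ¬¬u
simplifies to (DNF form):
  True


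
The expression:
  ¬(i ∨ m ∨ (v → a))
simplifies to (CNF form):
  v ∧ ¬a ∧ ¬i ∧ ¬m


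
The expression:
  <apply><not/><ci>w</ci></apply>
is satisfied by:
  {w: False}


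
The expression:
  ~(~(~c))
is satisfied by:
  {c: False}


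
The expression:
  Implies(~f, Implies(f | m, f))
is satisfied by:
  {f: True, m: False}
  {m: False, f: False}
  {m: True, f: True}


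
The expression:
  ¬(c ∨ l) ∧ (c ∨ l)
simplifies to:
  False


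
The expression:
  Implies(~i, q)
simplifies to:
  i | q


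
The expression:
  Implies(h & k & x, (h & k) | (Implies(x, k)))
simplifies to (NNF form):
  True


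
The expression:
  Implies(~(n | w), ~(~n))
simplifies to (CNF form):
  n | w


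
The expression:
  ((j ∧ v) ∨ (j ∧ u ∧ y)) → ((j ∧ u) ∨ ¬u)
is always true.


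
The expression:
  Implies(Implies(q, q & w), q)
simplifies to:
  q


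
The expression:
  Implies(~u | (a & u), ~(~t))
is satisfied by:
  {t: True, u: True, a: False}
  {t: True, a: False, u: False}
  {t: True, u: True, a: True}
  {t: True, a: True, u: False}
  {u: True, a: False, t: False}


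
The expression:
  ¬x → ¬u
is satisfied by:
  {x: True, u: False}
  {u: False, x: False}
  {u: True, x: True}


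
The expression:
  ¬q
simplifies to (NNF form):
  ¬q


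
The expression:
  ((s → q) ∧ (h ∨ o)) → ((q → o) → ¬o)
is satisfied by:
  {s: True, q: False, o: False}
  {q: False, o: False, s: False}
  {s: True, q: True, o: False}
  {q: True, s: False, o: False}
  {o: True, s: True, q: False}


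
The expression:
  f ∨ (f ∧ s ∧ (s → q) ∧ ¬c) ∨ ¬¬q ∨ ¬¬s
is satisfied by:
  {q: True, s: True, f: True}
  {q: True, s: True, f: False}
  {q: True, f: True, s: False}
  {q: True, f: False, s: False}
  {s: True, f: True, q: False}
  {s: True, f: False, q: False}
  {f: True, s: False, q: False}


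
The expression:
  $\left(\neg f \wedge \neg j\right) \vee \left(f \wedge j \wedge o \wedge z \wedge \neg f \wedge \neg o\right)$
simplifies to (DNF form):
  $\neg f \wedge \neg j$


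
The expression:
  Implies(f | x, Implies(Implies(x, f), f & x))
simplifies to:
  x | ~f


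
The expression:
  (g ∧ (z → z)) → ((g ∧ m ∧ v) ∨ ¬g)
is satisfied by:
  {m: True, v: True, g: False}
  {m: True, v: False, g: False}
  {v: True, m: False, g: False}
  {m: False, v: False, g: False}
  {m: True, g: True, v: True}


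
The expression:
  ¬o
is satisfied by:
  {o: False}


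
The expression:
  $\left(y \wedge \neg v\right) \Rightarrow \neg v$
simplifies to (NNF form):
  $\text{True}$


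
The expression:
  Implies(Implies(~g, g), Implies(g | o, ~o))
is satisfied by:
  {g: False, o: False}
  {o: True, g: False}
  {g: True, o: False}


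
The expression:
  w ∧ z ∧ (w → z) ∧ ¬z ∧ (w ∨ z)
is never true.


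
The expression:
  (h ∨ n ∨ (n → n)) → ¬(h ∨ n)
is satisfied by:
  {n: False, h: False}


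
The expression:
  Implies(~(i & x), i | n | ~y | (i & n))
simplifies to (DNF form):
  i | n | ~y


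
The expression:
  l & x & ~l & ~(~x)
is never true.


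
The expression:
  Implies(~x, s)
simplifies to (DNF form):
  s | x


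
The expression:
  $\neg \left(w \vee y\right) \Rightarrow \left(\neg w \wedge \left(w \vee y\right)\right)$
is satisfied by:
  {y: True, w: True}
  {y: True, w: False}
  {w: True, y: False}


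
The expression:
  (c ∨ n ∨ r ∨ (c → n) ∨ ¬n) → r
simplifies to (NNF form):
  r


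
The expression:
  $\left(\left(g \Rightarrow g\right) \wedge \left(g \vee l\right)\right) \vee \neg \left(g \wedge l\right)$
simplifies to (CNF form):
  $\text{True}$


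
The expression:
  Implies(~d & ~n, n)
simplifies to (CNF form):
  d | n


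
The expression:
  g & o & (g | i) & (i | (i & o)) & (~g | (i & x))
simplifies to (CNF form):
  g & i & o & x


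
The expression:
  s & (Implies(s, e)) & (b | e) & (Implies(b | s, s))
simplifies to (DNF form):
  e & s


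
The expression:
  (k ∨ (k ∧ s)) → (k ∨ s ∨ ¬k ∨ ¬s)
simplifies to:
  True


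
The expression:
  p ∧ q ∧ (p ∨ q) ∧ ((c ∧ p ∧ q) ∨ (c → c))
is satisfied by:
  {p: True, q: True}


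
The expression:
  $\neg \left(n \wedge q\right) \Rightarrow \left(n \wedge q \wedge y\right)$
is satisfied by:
  {q: True, n: True}


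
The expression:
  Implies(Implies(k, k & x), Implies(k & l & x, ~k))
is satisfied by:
  {l: False, k: False, x: False}
  {x: True, l: False, k: False}
  {k: True, l: False, x: False}
  {x: True, k: True, l: False}
  {l: True, x: False, k: False}
  {x: True, l: True, k: False}
  {k: True, l: True, x: False}


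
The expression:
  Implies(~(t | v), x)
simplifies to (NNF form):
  t | v | x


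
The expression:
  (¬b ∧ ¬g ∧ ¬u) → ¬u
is always true.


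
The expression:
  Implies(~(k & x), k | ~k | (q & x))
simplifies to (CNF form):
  True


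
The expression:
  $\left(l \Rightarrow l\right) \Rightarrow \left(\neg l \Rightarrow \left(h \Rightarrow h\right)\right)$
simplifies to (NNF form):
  $\text{True}$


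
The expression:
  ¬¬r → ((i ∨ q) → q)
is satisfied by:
  {q: True, i: False, r: False}
  {q: False, i: False, r: False}
  {r: True, q: True, i: False}
  {r: True, q: False, i: False}
  {i: True, q: True, r: False}
  {i: True, q: False, r: False}
  {i: True, r: True, q: True}


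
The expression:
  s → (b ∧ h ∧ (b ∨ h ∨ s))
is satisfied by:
  {b: True, h: True, s: False}
  {b: True, h: False, s: False}
  {h: True, b: False, s: False}
  {b: False, h: False, s: False}
  {b: True, s: True, h: True}


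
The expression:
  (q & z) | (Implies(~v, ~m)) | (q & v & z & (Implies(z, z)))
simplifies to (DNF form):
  v | ~m | (q & z)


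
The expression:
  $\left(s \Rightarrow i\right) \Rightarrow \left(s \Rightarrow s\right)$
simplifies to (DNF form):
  $\text{True}$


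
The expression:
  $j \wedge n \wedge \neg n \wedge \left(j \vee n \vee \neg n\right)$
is never true.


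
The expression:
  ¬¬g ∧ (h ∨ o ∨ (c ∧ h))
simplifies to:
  g ∧ (h ∨ o)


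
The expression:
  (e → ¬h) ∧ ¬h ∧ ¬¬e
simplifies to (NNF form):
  e ∧ ¬h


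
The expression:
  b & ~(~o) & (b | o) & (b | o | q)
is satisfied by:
  {b: True, o: True}


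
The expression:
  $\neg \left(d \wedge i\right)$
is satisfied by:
  {d: False, i: False}
  {i: True, d: False}
  {d: True, i: False}


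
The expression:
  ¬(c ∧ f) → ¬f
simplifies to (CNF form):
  c ∨ ¬f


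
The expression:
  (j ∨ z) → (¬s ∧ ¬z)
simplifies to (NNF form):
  ¬z ∧ (¬j ∨ ¬s)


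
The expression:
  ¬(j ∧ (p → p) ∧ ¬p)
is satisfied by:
  {p: True, j: False}
  {j: False, p: False}
  {j: True, p: True}


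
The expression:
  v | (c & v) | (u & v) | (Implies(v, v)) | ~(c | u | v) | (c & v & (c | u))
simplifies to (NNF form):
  True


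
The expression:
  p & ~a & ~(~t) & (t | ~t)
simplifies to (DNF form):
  p & t & ~a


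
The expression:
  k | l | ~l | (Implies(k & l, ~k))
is always true.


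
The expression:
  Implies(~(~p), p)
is always true.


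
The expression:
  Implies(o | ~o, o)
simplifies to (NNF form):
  o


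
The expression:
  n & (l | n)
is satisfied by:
  {n: True}


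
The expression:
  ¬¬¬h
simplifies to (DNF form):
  ¬h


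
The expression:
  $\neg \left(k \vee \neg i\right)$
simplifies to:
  $i \wedge \neg k$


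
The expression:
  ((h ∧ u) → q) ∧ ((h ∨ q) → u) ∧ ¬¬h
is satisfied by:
  {h: True, u: True, q: True}


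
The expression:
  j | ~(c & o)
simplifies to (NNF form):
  j | ~c | ~o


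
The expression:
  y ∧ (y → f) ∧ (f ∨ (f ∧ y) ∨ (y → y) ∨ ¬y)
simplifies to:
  f ∧ y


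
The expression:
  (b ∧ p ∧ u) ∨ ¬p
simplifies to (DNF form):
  (b ∧ u) ∨ ¬p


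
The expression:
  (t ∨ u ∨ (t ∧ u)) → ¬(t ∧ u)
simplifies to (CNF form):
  ¬t ∨ ¬u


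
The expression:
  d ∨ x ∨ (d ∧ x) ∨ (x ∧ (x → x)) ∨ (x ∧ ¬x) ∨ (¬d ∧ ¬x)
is always true.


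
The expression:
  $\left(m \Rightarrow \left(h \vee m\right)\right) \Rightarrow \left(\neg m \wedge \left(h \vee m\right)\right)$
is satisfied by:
  {h: True, m: False}


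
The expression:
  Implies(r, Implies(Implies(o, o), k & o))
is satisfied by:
  {k: True, o: True, r: False}
  {k: True, o: False, r: False}
  {o: True, k: False, r: False}
  {k: False, o: False, r: False}
  {r: True, k: True, o: True}


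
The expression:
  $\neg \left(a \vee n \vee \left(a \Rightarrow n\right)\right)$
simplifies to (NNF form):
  $\text{False}$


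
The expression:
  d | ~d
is always true.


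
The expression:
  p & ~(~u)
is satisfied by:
  {p: True, u: True}


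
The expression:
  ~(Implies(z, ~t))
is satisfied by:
  {t: True, z: True}


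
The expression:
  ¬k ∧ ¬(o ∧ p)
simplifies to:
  ¬k ∧ (¬o ∨ ¬p)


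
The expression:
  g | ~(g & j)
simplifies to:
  True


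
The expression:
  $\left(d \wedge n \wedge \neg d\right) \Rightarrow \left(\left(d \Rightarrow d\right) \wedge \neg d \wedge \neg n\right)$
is always true.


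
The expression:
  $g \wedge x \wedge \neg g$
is never true.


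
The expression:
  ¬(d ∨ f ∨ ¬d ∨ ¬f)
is never true.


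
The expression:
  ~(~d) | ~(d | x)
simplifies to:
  d | ~x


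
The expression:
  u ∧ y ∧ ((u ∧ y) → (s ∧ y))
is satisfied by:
  {u: True, s: True, y: True}


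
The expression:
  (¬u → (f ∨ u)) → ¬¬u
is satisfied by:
  {u: True, f: False}
  {f: False, u: False}
  {f: True, u: True}


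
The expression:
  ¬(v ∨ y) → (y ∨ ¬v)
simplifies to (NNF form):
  True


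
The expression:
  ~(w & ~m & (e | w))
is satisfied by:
  {m: True, w: False}
  {w: False, m: False}
  {w: True, m: True}


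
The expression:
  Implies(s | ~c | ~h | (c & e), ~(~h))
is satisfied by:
  {h: True}


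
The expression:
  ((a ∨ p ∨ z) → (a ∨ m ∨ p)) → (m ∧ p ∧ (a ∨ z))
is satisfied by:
  {m: True, p: True, z: True, a: False}
  {m: True, p: True, a: True, z: True}
  {m: True, p: True, a: True, z: False}
  {z: True, p: False, a: False, m: False}


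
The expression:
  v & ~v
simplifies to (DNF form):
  False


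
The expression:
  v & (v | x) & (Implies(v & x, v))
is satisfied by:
  {v: True}


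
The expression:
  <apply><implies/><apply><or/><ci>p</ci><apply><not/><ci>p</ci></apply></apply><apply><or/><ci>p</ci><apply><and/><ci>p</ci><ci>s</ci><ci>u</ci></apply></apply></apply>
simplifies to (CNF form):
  <ci>p</ci>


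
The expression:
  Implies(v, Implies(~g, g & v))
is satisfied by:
  {g: True, v: False}
  {v: False, g: False}
  {v: True, g: True}


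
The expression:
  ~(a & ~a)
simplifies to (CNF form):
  True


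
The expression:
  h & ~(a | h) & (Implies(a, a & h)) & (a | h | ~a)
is never true.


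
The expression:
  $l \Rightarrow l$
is always true.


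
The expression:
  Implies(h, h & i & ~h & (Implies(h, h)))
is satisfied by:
  {h: False}


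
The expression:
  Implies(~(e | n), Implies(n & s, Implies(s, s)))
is always true.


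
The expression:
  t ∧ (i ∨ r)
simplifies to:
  t ∧ (i ∨ r)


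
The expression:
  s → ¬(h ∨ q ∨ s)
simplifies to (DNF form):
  ¬s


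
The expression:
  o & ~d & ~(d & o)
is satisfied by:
  {o: True, d: False}


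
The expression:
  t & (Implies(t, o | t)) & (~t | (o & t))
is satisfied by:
  {t: True, o: True}


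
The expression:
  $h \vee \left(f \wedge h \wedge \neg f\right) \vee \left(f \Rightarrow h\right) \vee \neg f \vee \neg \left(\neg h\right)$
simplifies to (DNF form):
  $h \vee \neg f$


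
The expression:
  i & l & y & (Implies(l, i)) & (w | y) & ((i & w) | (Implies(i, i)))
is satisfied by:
  {i: True, y: True, l: True}


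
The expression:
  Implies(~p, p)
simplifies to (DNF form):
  p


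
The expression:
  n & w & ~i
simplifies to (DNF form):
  n & w & ~i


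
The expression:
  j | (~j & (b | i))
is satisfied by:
  {i: True, b: True, j: True}
  {i: True, b: True, j: False}
  {i: True, j: True, b: False}
  {i: True, j: False, b: False}
  {b: True, j: True, i: False}
  {b: True, j: False, i: False}
  {j: True, b: False, i: False}


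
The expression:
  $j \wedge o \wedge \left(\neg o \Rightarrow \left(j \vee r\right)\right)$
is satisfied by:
  {j: True, o: True}


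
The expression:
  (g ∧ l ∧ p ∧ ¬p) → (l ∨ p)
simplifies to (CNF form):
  True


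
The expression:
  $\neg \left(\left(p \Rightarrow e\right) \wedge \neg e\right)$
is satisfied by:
  {e: True, p: True}
  {e: True, p: False}
  {p: True, e: False}


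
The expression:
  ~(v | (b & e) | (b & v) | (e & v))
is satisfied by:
  {v: False, e: False, b: False}
  {b: True, v: False, e: False}
  {e: True, v: False, b: False}


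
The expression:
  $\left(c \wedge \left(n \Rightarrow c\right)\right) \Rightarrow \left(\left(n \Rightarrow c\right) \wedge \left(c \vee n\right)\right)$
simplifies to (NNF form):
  $\text{True}$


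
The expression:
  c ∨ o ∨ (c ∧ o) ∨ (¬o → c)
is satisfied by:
  {o: True, c: True}
  {o: True, c: False}
  {c: True, o: False}


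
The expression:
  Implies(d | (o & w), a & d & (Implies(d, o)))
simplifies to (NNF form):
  (a & d & o) | (~d & ~o) | (~d & ~w)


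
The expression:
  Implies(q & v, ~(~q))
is always true.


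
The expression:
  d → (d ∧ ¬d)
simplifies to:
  ¬d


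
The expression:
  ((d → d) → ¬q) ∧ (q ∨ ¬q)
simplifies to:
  ¬q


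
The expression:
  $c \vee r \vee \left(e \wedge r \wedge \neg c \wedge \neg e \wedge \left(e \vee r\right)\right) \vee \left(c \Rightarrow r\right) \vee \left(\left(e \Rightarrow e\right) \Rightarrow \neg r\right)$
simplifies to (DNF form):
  $\text{True}$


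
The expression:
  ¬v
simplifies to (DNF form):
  ¬v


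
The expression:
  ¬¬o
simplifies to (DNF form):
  o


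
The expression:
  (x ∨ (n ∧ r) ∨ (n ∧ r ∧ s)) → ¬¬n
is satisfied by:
  {n: True, x: False}
  {x: False, n: False}
  {x: True, n: True}


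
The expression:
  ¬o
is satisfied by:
  {o: False}


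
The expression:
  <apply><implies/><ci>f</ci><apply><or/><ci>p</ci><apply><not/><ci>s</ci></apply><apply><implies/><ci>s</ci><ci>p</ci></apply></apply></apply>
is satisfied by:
  {p: True, s: False, f: False}
  {s: False, f: False, p: False}
  {f: True, p: True, s: False}
  {f: True, s: False, p: False}
  {p: True, s: True, f: False}
  {s: True, p: False, f: False}
  {f: True, s: True, p: True}


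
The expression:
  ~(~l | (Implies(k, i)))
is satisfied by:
  {k: True, l: True, i: False}


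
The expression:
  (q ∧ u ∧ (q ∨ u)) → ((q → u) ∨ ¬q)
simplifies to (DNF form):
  True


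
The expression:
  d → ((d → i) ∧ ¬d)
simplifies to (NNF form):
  ¬d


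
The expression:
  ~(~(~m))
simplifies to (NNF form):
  ~m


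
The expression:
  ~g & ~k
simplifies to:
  ~g & ~k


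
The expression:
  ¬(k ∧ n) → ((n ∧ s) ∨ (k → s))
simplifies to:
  n ∨ s ∨ ¬k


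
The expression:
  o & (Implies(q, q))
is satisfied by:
  {o: True}


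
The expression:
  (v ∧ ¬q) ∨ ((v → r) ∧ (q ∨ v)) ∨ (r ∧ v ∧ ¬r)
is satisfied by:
  {v: True, r: True, q: False}
  {v: True, r: False, q: False}
  {q: True, v: True, r: True}
  {q: True, r: True, v: False}
  {q: True, r: False, v: False}


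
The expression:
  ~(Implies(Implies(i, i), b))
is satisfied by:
  {b: False}


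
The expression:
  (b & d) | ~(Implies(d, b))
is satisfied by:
  {d: True}


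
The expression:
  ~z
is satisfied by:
  {z: False}


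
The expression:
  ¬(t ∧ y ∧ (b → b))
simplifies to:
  ¬t ∨ ¬y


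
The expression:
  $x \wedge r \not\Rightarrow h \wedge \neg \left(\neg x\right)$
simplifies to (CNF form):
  $r \wedge x \wedge \neg h$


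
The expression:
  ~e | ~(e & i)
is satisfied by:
  {e: False, i: False}
  {i: True, e: False}
  {e: True, i: False}


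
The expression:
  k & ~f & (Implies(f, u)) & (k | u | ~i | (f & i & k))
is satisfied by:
  {k: True, f: False}


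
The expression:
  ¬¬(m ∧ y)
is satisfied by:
  {m: True, y: True}


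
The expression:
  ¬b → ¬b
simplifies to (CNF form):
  True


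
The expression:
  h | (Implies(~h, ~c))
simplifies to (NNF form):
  h | ~c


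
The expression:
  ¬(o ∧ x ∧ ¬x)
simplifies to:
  True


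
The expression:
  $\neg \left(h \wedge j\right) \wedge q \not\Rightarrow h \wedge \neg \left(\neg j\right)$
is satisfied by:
  {j: True, q: True, h: False}


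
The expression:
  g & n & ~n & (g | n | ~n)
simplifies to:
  False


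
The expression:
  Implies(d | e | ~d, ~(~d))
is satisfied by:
  {d: True}


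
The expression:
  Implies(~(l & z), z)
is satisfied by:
  {z: True}


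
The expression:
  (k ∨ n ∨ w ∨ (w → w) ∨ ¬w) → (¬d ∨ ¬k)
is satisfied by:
  {k: False, d: False}
  {d: True, k: False}
  {k: True, d: False}


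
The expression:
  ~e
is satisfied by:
  {e: False}


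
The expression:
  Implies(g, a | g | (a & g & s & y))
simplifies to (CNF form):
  True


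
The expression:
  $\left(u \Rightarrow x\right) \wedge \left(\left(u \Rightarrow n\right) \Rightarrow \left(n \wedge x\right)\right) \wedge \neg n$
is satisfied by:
  {u: True, x: True, n: False}


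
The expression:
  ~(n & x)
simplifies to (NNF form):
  ~n | ~x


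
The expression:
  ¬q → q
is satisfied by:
  {q: True}


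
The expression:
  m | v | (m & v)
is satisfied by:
  {m: True, v: True}
  {m: True, v: False}
  {v: True, m: False}


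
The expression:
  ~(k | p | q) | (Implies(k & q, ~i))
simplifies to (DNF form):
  ~i | ~k | ~q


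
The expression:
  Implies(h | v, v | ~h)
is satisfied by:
  {v: True, h: False}
  {h: False, v: False}
  {h: True, v: True}


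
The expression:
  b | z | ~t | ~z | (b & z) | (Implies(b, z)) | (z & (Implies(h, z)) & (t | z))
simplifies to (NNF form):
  True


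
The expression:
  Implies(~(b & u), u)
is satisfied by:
  {u: True}


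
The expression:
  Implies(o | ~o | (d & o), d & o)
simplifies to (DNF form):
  d & o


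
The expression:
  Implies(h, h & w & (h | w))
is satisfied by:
  {w: True, h: False}
  {h: False, w: False}
  {h: True, w: True}


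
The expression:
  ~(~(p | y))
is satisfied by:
  {y: True, p: True}
  {y: True, p: False}
  {p: True, y: False}


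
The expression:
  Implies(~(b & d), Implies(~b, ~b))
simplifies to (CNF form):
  True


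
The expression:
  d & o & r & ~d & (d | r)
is never true.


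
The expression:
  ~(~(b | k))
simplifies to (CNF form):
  b | k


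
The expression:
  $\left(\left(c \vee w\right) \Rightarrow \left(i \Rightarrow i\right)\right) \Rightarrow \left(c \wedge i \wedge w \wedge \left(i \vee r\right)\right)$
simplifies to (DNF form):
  $c \wedge i \wedge w$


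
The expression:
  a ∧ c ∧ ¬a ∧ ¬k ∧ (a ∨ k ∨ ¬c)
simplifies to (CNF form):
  False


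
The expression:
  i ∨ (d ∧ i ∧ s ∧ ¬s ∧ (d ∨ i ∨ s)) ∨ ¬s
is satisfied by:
  {i: True, s: False}
  {s: False, i: False}
  {s: True, i: True}


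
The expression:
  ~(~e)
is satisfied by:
  {e: True}


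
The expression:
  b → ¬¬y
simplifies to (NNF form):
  y ∨ ¬b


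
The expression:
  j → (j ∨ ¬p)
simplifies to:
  True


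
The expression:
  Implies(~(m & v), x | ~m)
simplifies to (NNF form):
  v | x | ~m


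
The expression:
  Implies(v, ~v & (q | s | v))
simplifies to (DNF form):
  ~v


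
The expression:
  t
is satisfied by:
  {t: True}


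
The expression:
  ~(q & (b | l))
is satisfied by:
  {b: False, q: False, l: False}
  {l: True, b: False, q: False}
  {b: True, l: False, q: False}
  {l: True, b: True, q: False}
  {q: True, l: False, b: False}


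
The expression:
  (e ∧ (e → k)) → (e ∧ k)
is always true.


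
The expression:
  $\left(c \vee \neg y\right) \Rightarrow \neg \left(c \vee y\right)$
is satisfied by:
  {c: False}


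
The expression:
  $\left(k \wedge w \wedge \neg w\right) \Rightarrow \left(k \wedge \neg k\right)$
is always true.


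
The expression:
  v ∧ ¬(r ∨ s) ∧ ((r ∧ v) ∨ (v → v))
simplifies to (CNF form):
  v ∧ ¬r ∧ ¬s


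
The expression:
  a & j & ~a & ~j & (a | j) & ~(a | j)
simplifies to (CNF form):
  False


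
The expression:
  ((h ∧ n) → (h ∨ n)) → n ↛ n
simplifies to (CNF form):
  False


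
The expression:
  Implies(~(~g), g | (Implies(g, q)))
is always true.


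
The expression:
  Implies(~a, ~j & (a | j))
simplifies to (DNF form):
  a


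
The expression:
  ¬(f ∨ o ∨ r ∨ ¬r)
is never true.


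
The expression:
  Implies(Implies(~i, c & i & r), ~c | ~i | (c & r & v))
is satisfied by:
  {v: True, r: True, c: False, i: False}
  {v: True, r: False, c: False, i: False}
  {r: True, v: False, c: False, i: False}
  {v: False, r: False, c: False, i: False}
  {i: True, v: True, r: True, c: False}
  {i: True, v: True, r: False, c: False}
  {i: True, r: True, v: False, c: False}
  {i: True, r: False, v: False, c: False}
  {v: True, c: True, r: True, i: False}
  {v: True, c: True, r: False, i: False}
  {c: True, r: True, v: False, i: False}
  {c: True, v: False, r: False, i: False}
  {i: True, v: True, c: True, r: True}
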